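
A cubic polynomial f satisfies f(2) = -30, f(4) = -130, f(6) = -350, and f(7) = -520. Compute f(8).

-738

Write f(u) = au^3 + bu^2 + cu + d. Substituting each data point gives a linear system:
  8a + 4b + 2c + d = -30
  64a + 16b + 4c + d = -130
  216a + 36b + 6c + d = -350
  343a + 49b + 7c + d = -520
Solving the system yields a = -1, b = -3, c = -4, d = -2.
So f(u) = -u^3 - 3u^2 - 4u - 2.
Then f(8) = -738.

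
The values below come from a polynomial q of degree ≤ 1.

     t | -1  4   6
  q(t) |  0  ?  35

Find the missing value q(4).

25

The 2 known points determine the degree-1 polynomial uniquely.
Write q(t) = at + b. Substituting each data point gives a linear system:
  -a + b = 0
  6a + b = 35
Solving the system yields a = 5, b = 5.
So q(t) = 5t + 5.
Then q(4) = 25.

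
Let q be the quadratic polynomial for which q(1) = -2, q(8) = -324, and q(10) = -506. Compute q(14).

-990

Using the Lagrange interpolation formula with nodes 1, 8, 10:
  L_0(t) = (t - 8)(t - 10) / 63
  L_1(t) = (t - 1)(t - 10) / -14
  L_2(t) = (t - 1)(t - 8) / 18
Then q(t) = -2·L_0(t) - 324·L_1(t) - 506·L_2(t).
Expanding and collecting terms gives q(t) = -5t^2 - t + 4.
Evaluating at t = 14: q(14) = -990.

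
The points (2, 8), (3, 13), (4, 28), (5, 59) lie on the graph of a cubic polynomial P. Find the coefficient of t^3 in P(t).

1

Write P(t) = at^3 + bt^2 + ct + d. Substituting each data point gives a linear system:
  8a + 4b + 2c + d = 8
  27a + 9b + 3c + d = 13
  64a + 16b + 4c + d = 28
  125a + 25b + 5c + d = 59
Solving the system yields a = 1, b = -4, c = 6, d = 4.
So P(t) = t^3 - 4t^2 + 6t + 4.
The leading coefficient is 1.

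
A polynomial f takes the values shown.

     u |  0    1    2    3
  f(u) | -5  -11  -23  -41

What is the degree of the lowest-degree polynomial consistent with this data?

Forward differences of the values at u = 0, 1, 2, 3:
  f  : -5  -11  -23  -41
  Δ  : -6  -12  -18
  Δ^2: -6  -6
  Δ^3: 0
The second differences are constant (-6) and nonzero, while all higher differences vanish, so the minimal degree is 2.

2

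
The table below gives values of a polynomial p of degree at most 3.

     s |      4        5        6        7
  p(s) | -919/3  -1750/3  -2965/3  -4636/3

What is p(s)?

Write p(s) = as^3 + bs^2 + cs + d. Substituting each data point gives a linear system:
  64a + 16b + 4c + d = -919/3
  125a + 25b + 5c + d = -1750/3
  216a + 36b + 6c + d = -2965/3
  343a + 49b + 7c + d = -4636/3
Solving the system yields a = -4, b = -4, c = 3, d = 5/3.
So p(s) = -4s^3 - 4s^2 + 3s + 5/3.
Check: p(7) = -4636/3. ✓

p(s) = -4s^3 - 4s^2 + 3s + 5/3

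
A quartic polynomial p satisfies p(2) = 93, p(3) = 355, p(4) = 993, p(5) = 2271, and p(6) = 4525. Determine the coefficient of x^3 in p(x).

Write p(x) = ax^4 + bx^3 + cx^2 + dx + e. Substituting each data point gives a linear system:
  16a + 8b + 4c + 2d + e = 93
  81a + 27b + 9c + 3d + e = 355
  256a + 64b + 16c + 4d + e = 993
  625a + 125b + 25c + 5d + e = 2271
  1296a + 216b + 36c + 6d + e = 4525
Solving the system yields a = 3, b = 2, c = 5, d = 4, e = 1.
So p(x) = 3x^4 + 2x^3 + 5x^2 + 4x + 1.
The coefficient of x^3 is 2.

2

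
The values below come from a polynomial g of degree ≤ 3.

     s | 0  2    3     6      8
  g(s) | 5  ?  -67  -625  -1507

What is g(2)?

-13

The 4 known points determine the degree-3 polynomial uniquely.
Write g(s) = as^3 + bs^2 + cs + d. Substituting each data point gives a linear system:
  d = 5
  27a + 9b + 3c + d = -67
  216a + 36b + 6c + d = -625
  512a + 64b + 8c + d = -1507
Solving the system yields a = -3, b = 0, c = 3, d = 5.
So g(s) = -3s^3 + 3s + 5.
Then g(2) = -13.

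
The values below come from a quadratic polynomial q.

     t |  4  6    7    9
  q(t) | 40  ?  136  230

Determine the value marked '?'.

98

The 3 known points determine the degree-2 polynomial uniquely.
Write q(t) = at^2 + bt + c. Substituting each data point gives a linear system:
  16a + 4b + c = 40
  49a + 7b + c = 136
  81a + 9b + c = 230
Solving the system yields a = 3, b = -1, c = -4.
So q(t) = 3t² - t - 4.
Then q(6) = 98.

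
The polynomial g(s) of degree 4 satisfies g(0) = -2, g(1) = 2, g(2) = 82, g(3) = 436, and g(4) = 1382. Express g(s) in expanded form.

g(s) = 5s^4 + 3s^3 - 6s^2 + 2s - 2

Write g(s) = as^4 + bs^3 + cs^2 + ds + e. Substituting each data point gives a linear system:
  e = -2
  a + b + c + d + e = 2
  16a + 8b + 4c + 2d + e = 82
  81a + 27b + 9c + 3d + e = 436
  256a + 64b + 16c + 4d + e = 1382
Solving the system yields a = 5, b = 3, c = -6, d = 2, e = -2.
So g(s) = 5s⁴ + 3s³ - 6s² + 2s - 2.
Check: g(1) = 2. ✓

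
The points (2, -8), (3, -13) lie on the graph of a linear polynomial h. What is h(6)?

Write h(u) = au + b. Substituting each data point gives a linear system:
  2a + b = -8
  3a + b = -13
Solving the system yields a = -5, b = 2.
So h(u) = -5u + 2.
Then h(6) = -28.

-28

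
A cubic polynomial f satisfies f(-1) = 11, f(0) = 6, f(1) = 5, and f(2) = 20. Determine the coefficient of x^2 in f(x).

2

Write f(x) = ax^3 + bx^2 + cx + d. Substituting each data point gives a linear system:
  -a + b - c + d = 11
  d = 6
  a + b + c + d = 5
  8a + 4b + 2c + d = 20
Solving the system yields a = 2, b = 2, c = -5, d = 6.
So f(x) = 2x³ + 2x² - 5x + 6.
The coefficient of x^2 is 2.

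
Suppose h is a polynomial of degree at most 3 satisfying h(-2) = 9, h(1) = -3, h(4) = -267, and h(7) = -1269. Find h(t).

Write h(t) = at^3 + bt^2 + ct + d. Substituting each data point gives a linear system:
  -8a + 4b - 2c + d = 9
  a + b + c + d = -3
  64a + 16b + 4c + d = -267
  343a + 49b + 7c + d = -1269
Solving the system yields a = -3, b = -5, c = 0, d = 5.
So h(t) = -3t^3 - 5t^2 + 5.
Check: h(4) = -267. ✓

h(t) = -3t^3 - 5t^2 + 5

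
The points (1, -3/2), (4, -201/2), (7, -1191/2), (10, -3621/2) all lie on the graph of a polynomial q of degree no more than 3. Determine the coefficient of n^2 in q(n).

2

Write q(n) = an^3 + bn^2 + cn + d. Substituting each data point gives a linear system:
  a + b + c + d = -3/2
  64a + 16b + 4c + d = -201/2
  343a + 49b + 7c + d = -1191/2
  1000a + 100b + 10c + d = -3621/2
Solving the system yields a = -2, b = 2, c = -1, d = -1/2.
So q(n) = -2n^3 + 2n^2 - n - 1/2.
The coefficient of n^2 is 2.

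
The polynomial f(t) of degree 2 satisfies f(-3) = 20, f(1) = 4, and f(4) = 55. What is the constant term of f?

Write f(t) = at^2 + bt + c. Substituting each data point gives a linear system:
  9a - 3b + c = 20
  a + b + c = 4
  16a + 4b + c = 55
Solving the system yields a = 3, b = 2, c = -1.
So f(t) = 3t^2 + 2t - 1.
The constant term is -1.

-1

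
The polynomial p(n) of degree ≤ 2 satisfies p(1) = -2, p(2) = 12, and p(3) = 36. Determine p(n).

p(n) = 5n^2 - n - 6

Using the Lagrange interpolation formula with nodes 1, 2, 3:
  L_0(n) = (n - 2)(n - 3) / 2
  L_1(n) = (n - 1)(n - 3) / -1
  L_2(n) = (n - 1)(n - 2) / 2
Then p(n) = -2·L_0(n) + 12·L_1(n) + 36·L_2(n).
Expanding and collecting terms gives p(n) = 5n^2 - n - 6.
Check: p(1) = -2. ✓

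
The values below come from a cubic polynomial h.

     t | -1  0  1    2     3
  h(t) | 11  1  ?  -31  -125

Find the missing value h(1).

The 4 known points determine the degree-3 polynomial uniquely.
Write h(t) = at^3 + bt^2 + ct + d. Substituting each data point gives a linear system:
  -a + b - c + d = 11
  d = 1
  8a + 4b + 2c + d = -31
  27a + 9b + 3c + d = -125
Solving the system yields a = -6, b = 4, c = 0, d = 1.
So h(t) = -6t^3 + 4t^2 + 1.
Then h(1) = -1.

-1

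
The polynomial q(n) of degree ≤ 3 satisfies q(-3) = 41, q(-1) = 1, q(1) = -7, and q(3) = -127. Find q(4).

Using the Lagrange interpolation formula with nodes -3, -1, 1, 3:
  L_0(n) = (n + 1)(n - 1)(n - 3) / -48
  L_1(n) = (n + 3)(n - 1)(n - 3) / 16
  L_2(n) = (n + 3)(n + 1)(n - 3) / -16
  L_3(n) = (n + 3)(n + 1)(n - 1) / 48
Then q(n) = 41·L_0(n) + 1·L_1(n) - 7·L_2(n) - 127·L_3(n).
Expanding and collecting terms gives q(n) = -3n³ - 5n² - n + 2.
Evaluating at n = 4: q(4) = -274.

-274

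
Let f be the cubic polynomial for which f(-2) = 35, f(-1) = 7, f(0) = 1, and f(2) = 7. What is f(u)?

f(u) = -2u^3 + 5u^2 + u + 1

Using the Lagrange interpolation formula with nodes -2, -1, 0, 2:
  L_0(u) = (u + 1)u(u - 2) / -8
  L_1(u) = (u + 2)u(u - 2) / 3
  L_2(u) = (u + 2)(u + 1)(u - 2) / -4
  L_3(u) = (u + 2)(u + 1)u / 24
Then f(u) = 35·L_0(u) + 7·L_1(u) + 1·L_2(u) + 7·L_3(u).
Expanding and collecting terms gives f(u) = -2u^3 + 5u^2 + u + 1.
Check: f(-2) = 35. ✓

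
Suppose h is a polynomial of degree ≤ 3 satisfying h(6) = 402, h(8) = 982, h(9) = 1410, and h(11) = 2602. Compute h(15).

Write h(n) = an^3 + bn^2 + cn + d. Substituting each data point gives a linear system:
  216a + 36b + 6c + d = 402
  512a + 64b + 8c + d = 982
  729a + 81b + 9c + d = 1410
  1331a + 121b + 11c + d = 2602
Solving the system yields a = 2, b = 0, c = -6, d = 6.
So h(n) = 2n³ - 6n + 6.
Then h(15) = 6666.

6666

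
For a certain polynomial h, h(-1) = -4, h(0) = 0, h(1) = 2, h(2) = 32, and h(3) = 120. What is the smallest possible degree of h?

Forward differences of the values at n = -1, 0, 1, 2, 3:
  h  : -4  0  2  32  120
  Δ  : 4  2  30  88
  Δ^2: -2  28  58
  Δ^3: 30  30
  Δ^4: 0
The third differences are constant (30) and nonzero, while all higher differences vanish, so the minimal degree is 3.

3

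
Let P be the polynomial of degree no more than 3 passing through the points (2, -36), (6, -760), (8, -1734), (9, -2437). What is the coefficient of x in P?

-1

Write P(x) = ax^3 + bx^2 + cx + d. Substituting each data point gives a linear system:
  8a + 4b + 2c + d = -36
  216a + 36b + 6c + d = -760
  512a + 64b + 8c + d = -1734
  729a + 81b + 9c + d = -2437
Solving the system yields a = -3, b = -3, c = -1, d = 2.
So P(x) = -3x^3 - 3x^2 - x + 2.
The coefficient of x is -1.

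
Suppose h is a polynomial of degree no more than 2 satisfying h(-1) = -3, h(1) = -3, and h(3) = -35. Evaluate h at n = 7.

-195

Forward differences of the values at n = -1, 1, 3:
  h  : -3  -3  -35
  Δ  : 0  -32
  Δ^2: -32
The second differences are constant, confirming degree 2.
Interpolating (Newton forward form) and evaluating at n = 7 gives h(7) = -195.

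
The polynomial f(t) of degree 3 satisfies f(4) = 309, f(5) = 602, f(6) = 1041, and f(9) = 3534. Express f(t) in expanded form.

Write f(t) = at^3 + bt^2 + ct + d. Substituting each data point gives a linear system:
  64a + 16b + 4c + d = 309
  125a + 25b + 5c + d = 602
  216a + 36b + 6c + d = 1041
  729a + 81b + 9c + d = 3534
Solving the system yields a = 5, b = -2, c = 6, d = -3.
So f(t) = 5t^3 - 2t^2 + 6t - 3.
Check: f(4) = 309. ✓

f(t) = 5t^3 - 2t^2 + 6t - 3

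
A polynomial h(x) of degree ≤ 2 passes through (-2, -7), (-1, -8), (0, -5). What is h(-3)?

-2

Forward differences of the values at x = -2, -1, 0:
  h  : -7  -8  -5
  Δ  : -1  3
  Δ^2: 4
The second differences are constant, confirming degree 2.
Interpolating (Newton forward form) and evaluating at x = -3 gives h(-3) = -2.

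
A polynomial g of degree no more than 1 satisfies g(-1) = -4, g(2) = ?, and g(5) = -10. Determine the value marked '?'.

-7

On equispaced nodes a degree-1 polynomial has vanishing second forward difference, so
  g(-1) - 2·g(2) + g(5) = 0.
Substituting the known values and solving for g(2):
  -2·g(2) = 14
  g(2) = -7.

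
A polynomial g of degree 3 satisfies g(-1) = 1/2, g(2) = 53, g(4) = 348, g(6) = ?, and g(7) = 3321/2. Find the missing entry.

The 4 known points determine the degree-3 polynomial uniquely.
Write g(t) = at^3 + bt^2 + ct + d. Substituting each data point gives a linear system:
  -a + b - c + d = 1/2
  8a + 4b + 2c + d = 53
  64a + 16b + 4c + d = 348
  343a + 49b + 7c + d = 3321/2
Solving the system yields a = 4, b = 6, c = -1/2, d = -2.
So g(t) = 4t³ + 6t² - (1/2)t - 2.
Then g(6) = 1075.

1075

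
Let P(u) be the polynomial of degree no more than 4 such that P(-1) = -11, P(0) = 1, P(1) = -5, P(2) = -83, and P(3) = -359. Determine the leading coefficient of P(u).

-3

Write P(u) = au^4 + bu^3 + cu^2 + du + e. Substituting each data point gives a linear system:
  a - b + c - d + e = -11
  e = 1
  a + b + c + d + e = -5
  16a + 8b + 4c + 2d + e = -83
  81a + 27b + 9c + 3d + e = -359
Solving the system yields a = -3, b = -3, c = -6, d = 6, e = 1.
So P(u) = -3u⁴ - 3u³ - 6u² + 6u + 1.
The leading coefficient is -3.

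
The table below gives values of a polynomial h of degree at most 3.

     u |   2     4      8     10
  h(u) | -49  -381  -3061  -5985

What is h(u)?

h(u) = -6u^3 + 2u - 5

Write h(u) = au^3 + bu^2 + cu + d. Substituting each data point gives a linear system:
  8a + 4b + 2c + d = -49
  64a + 16b + 4c + d = -381
  512a + 64b + 8c + d = -3061
  1000a + 100b + 10c + d = -5985
Solving the system yields a = -6, b = 0, c = 2, d = -5.
So h(u) = -6u³ + 2u - 5.
Check: h(4) = -381. ✓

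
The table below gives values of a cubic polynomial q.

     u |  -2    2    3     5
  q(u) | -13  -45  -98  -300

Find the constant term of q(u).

Write q(u) = au^3 + bu^2 + cu + d. Substituting each data point gives a linear system:
  -8a + 4b - 2c + d = -13
  8a + 4b + 2c + d = -45
  27a + 9b + 3c + d = -98
  125a + 25b + 5c + d = -300
Solving the system yields a = -1, b = -6, c = -4, d = -5.
So q(u) = -u^3 - 6u^2 - 4u - 5.
The constant term is -5.

-5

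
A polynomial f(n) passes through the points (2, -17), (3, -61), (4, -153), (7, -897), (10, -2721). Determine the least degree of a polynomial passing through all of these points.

3

Divided differences on the nodes 2, 3, 4, 7, 10:
  order 0: -17  -61  -153  -897  -2721
  order 1: -44  -92  -248  -608
  order 2: -24  -39  -60
  order 3: -3  -3
  order 4: 0
The order-3 divided differences are all -3 (nonzero) and every higher order vanishes, so the data lies on a polynomial of degree exactly 3.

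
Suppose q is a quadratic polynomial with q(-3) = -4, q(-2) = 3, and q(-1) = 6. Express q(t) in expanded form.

Write q(t) = at^2 + bt + c. Substituting each data point gives a linear system:
  9a - 3b + c = -4
  4a - 2b + c = 3
  a - b + c = 6
Solving the system yields a = -2, b = -3, c = 5.
So q(t) = -2t² - 3t + 5.
Check: q(-1) = 6. ✓

q(t) = -2t^2 - 3t + 5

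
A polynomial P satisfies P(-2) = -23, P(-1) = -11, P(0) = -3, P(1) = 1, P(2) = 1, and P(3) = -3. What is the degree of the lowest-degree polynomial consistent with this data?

2

Forward differences of the values at n = -2, -1, 0, 1, 2, 3:
  P  : -23  -11  -3  1  1  -3
  Δ  : 12  8  4  0  -4
  Δ^2: -4  -4  -4  -4
  Δ^3: 0  0  0
  Δ^4: 0  0
  Δ^5: 0
The second differences are constant (-4) and nonzero, while all higher differences vanish, so the minimal degree is 2.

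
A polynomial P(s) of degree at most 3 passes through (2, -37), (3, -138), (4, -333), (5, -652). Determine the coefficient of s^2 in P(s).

Write P(s) = as^3 + bs^2 + cs + d. Substituting each data point gives a linear system:
  8a + 4b + 2c + d = -37
  27a + 9b + 3c + d = -138
  64a + 16b + 4c + d = -333
  125a + 25b + 5c + d = -652
Solving the system yields a = -5, b = -2, c = 4, d = 3.
So P(s) = -5s^3 - 2s^2 + 4s + 3.
The coefficient of s^2 is -2.

-2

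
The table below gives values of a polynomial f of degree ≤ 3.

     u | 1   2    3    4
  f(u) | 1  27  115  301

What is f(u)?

Write f(u) = au^3 + bu^2 + cu + d. Substituting each data point gives a linear system:
  a + b + c + d = 1
  8a + 4b + 2c + d = 27
  27a + 9b + 3c + d = 115
  64a + 16b + 4c + d = 301
Solving the system yields a = 6, b = -5, c = -1, d = 1.
So f(u) = 6u^3 - 5u^2 - u + 1.
Check: f(2) = 27. ✓

f(u) = 6u^3 - 5u^2 - u + 1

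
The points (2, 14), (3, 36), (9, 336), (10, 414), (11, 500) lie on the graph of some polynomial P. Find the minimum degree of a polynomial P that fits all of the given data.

2

Divided differences on the nodes 2, 3, 9, 10, 11:
  order 0: 14  36  336  414  500
  order 1: 22  50  78  86
  order 2: 4  4  4
  order 3: 0  0
  order 4: 0
The order-2 divided differences are all 4 (nonzero) and every higher order vanishes, so the data lies on a polynomial of degree exactly 2.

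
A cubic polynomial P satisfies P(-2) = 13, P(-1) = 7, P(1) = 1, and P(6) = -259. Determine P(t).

P(t) = -t^3 - t^2 - 2t + 5

Write P(t) = at^3 + bt^2 + ct + d. Substituting each data point gives a linear system:
  -8a + 4b - 2c + d = 13
  -a + b - c + d = 7
  a + b + c + d = 1
  216a + 36b + 6c + d = -259
Solving the system yields a = -1, b = -1, c = -2, d = 5.
So P(t) = -t^3 - t^2 - 2t + 5.
Check: P(-1) = 7. ✓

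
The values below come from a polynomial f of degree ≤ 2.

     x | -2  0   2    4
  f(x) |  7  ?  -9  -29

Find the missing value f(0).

3

The 3 known points determine the degree-2 polynomial uniquely.
Write f(x) = ax^2 + bx + c. Substituting each data point gives a linear system:
  4a - 2b + c = 7
  4a + 2b + c = -9
  16a + 4b + c = -29
Solving the system yields a = -1, b = -4, c = 3.
So f(x) = -x^2 - 4x + 3.
Then f(0) = 3.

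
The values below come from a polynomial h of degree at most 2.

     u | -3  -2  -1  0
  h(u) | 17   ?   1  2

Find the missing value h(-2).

On equispaced nodes a degree-2 polynomial has vanishing third forward difference, so
  - h(-3) + 3·h(-2) - 3·h(-1) + h(0) = 0.
Substituting the known values and solving for h(-2):
  3·h(-2) = 18
  h(-2) = 6.

6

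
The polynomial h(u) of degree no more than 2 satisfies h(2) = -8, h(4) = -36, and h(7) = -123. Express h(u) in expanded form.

h(u) = -3u^2 + 4u - 4

Write h(u) = au^2 + bu + c. Substituting each data point gives a linear system:
  4a + 2b + c = -8
  16a + 4b + c = -36
  49a + 7b + c = -123
Solving the system yields a = -3, b = 4, c = -4.
So h(u) = -3u^2 + 4u - 4.
Check: h(7) = -123. ✓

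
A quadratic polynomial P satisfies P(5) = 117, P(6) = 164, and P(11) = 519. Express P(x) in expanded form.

Write P(x) = ax^2 + bx + c. Substituting each data point gives a linear system:
  25a + 5b + c = 117
  36a + 6b + c = 164
  121a + 11b + c = 519
Solving the system yields a = 4, b = 3, c = 2.
So P(x) = 4x² + 3x + 2.
Check: P(6) = 164. ✓

P(x) = 4x^2 + 3x + 2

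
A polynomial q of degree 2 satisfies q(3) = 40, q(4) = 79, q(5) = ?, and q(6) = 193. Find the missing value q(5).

On equispaced nodes a degree-2 polynomial has vanishing third forward difference, so
  - q(3) + 3·q(4) - 3·q(5) + q(6) = 0.
Substituting the known values and solving for q(5):
  -3·q(5) = -390
  q(5) = 130.

130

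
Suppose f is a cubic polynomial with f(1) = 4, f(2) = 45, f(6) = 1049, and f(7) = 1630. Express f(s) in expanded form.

f(s) = 4s^3 + 6s^2 - 5s - 1

Write f(s) = as^3 + bs^2 + cs + d. Substituting each data point gives a linear system:
  a + b + c + d = 4
  8a + 4b + 2c + d = 45
  216a + 36b + 6c + d = 1049
  343a + 49b + 7c + d = 1630
Solving the system yields a = 4, b = 6, c = -5, d = -1.
So f(s) = 4s^3 + 6s^2 - 5s - 1.
Check: f(1) = 4. ✓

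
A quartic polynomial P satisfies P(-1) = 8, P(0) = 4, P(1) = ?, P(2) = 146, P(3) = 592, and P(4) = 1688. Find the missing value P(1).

20

On equispaced nodes a degree-4 polynomial has vanishing fifth forward difference, so
  - P(-1) + 5·P(0) - 10·P(1) + 10·P(2) - 5·P(3) + P(4) = 0.
Substituting the known values and solving for P(1):
  -10·P(1) = -200
  P(1) = 20.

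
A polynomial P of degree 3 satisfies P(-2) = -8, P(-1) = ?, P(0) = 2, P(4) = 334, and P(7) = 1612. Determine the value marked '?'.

The 4 known points determine the degree-3 polynomial uniquely.
Write P(t) = at^3 + bt^2 + ct + d. Substituting each data point gives a linear system:
  -8a + 4b - 2c + d = -8
  d = 2
  64a + 16b + 4c + d = 334
  343a + 49b + 7c + d = 1612
Solving the system yields a = 4, b = 5, c = -1, d = 2.
So P(t) = 4t^3 + 5t^2 - t + 2.
Then P(-1) = 4.

4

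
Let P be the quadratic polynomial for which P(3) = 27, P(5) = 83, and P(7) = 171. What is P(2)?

11

Write P(x) = ax^2 + bx + c. Substituting each data point gives a linear system:
  9a + 3b + c = 27
  25a + 5b + c = 83
  49a + 7b + c = 171
Solving the system yields a = 4, b = -4, c = 3.
So P(x) = 4x² - 4x + 3.
Then P(2) = 11.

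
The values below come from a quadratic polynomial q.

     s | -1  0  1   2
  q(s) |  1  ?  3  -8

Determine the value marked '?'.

6

On equispaced nodes a degree-2 polynomial has vanishing third forward difference, so
  - q(-1) + 3·q(0) - 3·q(1) + q(2) = 0.
Substituting the known values and solving for q(0):
  3·q(0) = 18
  q(0) = 6.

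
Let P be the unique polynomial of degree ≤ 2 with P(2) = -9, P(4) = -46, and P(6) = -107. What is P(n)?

P(n) = -3n^2 - (1/2)n + 4

Using the Lagrange interpolation formula with nodes 2, 4, 6:
  L_0(n) = (n - 4)(n - 6) / 8
  L_1(n) = (n - 2)(n - 6) / -4
  L_2(n) = (n - 2)(n - 4) / 8
Then P(n) = -9·L_0(n) - 46·L_1(n) - 107·L_2(n).
Expanding and collecting terms gives P(n) = -3n^2 - (1/2)n + 4.
Check: P(4) = -46. ✓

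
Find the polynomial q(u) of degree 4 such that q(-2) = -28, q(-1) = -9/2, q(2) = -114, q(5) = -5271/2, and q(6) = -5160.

q(u) = -3u^4 - 5u^3 - 5u^2 - (3/2)u - 3

Write q(u) = au^4 + bu^3 + cu^2 + du + e. Substituting each data point gives a linear system:
  16a - 8b + 4c - 2d + e = -28
  a - b + c - d + e = -9/2
  16a + 8b + 4c + 2d + e = -114
  625a + 125b + 25c + 5d + e = -5271/2
  1296a + 216b + 36c + 6d + e = -5160
Solving the system yields a = -3, b = -5, c = -5, d = -3/2, e = -3.
So q(u) = -3u⁴ - 5u³ - 5u² - (3/2)u - 3.
Check: q(6) = -5160. ✓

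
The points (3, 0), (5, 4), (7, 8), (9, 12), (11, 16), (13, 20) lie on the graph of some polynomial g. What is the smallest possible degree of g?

1

Forward differences of the values at u = 3, 5, 7, 9, 11, 13:
  g  : 0  4  8  12  16  20
  Δ  : 4  4  4  4  4
  Δ^2: 0  0  0  0
  Δ^3: 0  0  0
  Δ^4: 0  0
  Δ^5: 0
The first differences are constant (4) and nonzero, while all higher differences vanish, so the minimal degree is 1.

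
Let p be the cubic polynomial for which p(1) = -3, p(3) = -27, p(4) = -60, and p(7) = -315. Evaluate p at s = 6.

Write p(s) = as^3 + bs^2 + cs + d. Substituting each data point gives a linear system:
  a + b + c + d = -3
  27a + 9b + 3c + d = -27
  64a + 16b + 4c + d = -60
  343a + 49b + 7c + d = -315
Solving the system yields a = -1, b = 1, c = -3, d = 0.
So p(s) = -s^3 + s^2 - 3s.
Then p(6) = -198.

-198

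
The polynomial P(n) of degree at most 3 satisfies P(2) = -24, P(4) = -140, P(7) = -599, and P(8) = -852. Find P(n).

Using the Lagrange interpolation formula with nodes 2, 4, 7, 8:
  L_0(n) = (n - 4)(n - 7)(n - 8) / -60
  L_1(n) = (n - 2)(n - 7)(n - 8) / 24
  L_2(n) = (n - 2)(n - 4)(n - 8) / -15
  L_3(n) = (n - 2)(n - 4)(n - 7) / 24
Then P(n) = -24·L_0(n) - 140·L_1(n) - 599·L_2(n) - 852·L_3(n).
Expanding and collecting terms gives P(n) = -n^3 - 6n^2 + 6n - 4.
Check: P(4) = -140. ✓

P(n) = -n^3 - 6n^2 + 6n - 4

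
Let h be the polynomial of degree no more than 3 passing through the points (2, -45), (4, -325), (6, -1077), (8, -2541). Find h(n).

h(n) = -5n^3 + n^2 - 6n + 3

Write h(n) = an^3 + bn^2 + cn + d. Substituting each data point gives a linear system:
  8a + 4b + 2c + d = -45
  64a + 16b + 4c + d = -325
  216a + 36b + 6c + d = -1077
  512a + 64b + 8c + d = -2541
Solving the system yields a = -5, b = 1, c = -6, d = 3.
So h(n) = -5n³ + n² - 6n + 3.
Check: h(8) = -2541. ✓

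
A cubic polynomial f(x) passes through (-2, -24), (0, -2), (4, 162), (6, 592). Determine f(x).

f(x) = 3x^3 - x^2 - 3x - 2

Using the Lagrange interpolation formula with nodes -2, 0, 4, 6:
  L_0(x) = x(x - 4)(x - 6) / -96
  L_1(x) = (x + 2)(x - 4)(x - 6) / 48
  L_2(x) = (x + 2)x(x - 6) / -48
  L_3(x) = (x + 2)x(x - 4) / 96
Then f(x) = -24·L_0(x) - 2·L_1(x) + 162·L_2(x) + 592·L_3(x).
Expanding and collecting terms gives f(x) = 3x^3 - x^2 - 3x - 2.
Check: f(6) = 592. ✓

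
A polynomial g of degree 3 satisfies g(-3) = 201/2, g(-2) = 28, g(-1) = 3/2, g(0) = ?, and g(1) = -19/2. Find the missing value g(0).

-3

The 4 known points determine the degree-3 polynomial uniquely.
Write g(t) = at^3 + bt^2 + ct + d. Substituting each data point gives a linear system:
  -27a + 9b - 3c + d = 201/2
  -8a + 4b - 2c + d = 28
  -a + b - c + d = 3/2
  a + b + c + d = -19/2
Solving the system yields a = -4, b = -1, c = -3/2, d = -3.
So g(t) = -4t³ - t² - (3/2)t - 3.
Then g(0) = -3.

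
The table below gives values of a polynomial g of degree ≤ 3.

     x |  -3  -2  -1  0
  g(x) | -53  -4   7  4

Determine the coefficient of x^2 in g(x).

Write g(x) = ax^3 + bx^2 + cx + d. Substituting each data point gives a linear system:
  -27a + 9b - 3c + d = -53
  -8a + 4b - 2c + d = -4
  -a + b - c + d = 7
  d = 4
Solving the system yields a = 4, b = 5, c = -2, d = 4.
So g(x) = 4x^3 + 5x^2 - 2x + 4.
The coefficient of x^2 is 5.

5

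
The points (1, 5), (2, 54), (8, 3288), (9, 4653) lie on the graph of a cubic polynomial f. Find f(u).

Using the Lagrange interpolation formula with nodes 1, 2, 8, 9:
  L_0(u) = (u - 2)(u - 8)(u - 9) / -56
  L_1(u) = (u - 1)(u - 8)(u - 9) / 42
  L_2(u) = (u - 1)(u - 2)(u - 9) / -42
  L_3(u) = (u - 1)(u - 2)(u - 8) / 56
Then f(u) = 5·L_0(u) + 54·L_1(u) + 3288·L_2(u) + 4653·L_3(u).
Expanding and collecting terms gives f(u) = 6u^3 + 4u^2 - 5u.
Check: f(8) = 3288. ✓

f(u) = 6u^3 + 4u^2 - 5u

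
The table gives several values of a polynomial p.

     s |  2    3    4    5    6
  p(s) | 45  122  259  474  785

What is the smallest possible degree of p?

Forward differences of the values at s = 2, 3, 4, 5, 6:
  p  : 45  122  259  474  785
  Δ  : 77  137  215  311
  Δ^2: 60  78  96
  Δ^3: 18  18
  Δ^4: 0
The third differences are constant (18) and nonzero, while all higher differences vanish, so the minimal degree is 3.

3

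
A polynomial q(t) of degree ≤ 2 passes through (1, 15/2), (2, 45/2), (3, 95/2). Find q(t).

q(t) = 5t^2 + 5/2

Using the Lagrange interpolation formula with nodes 1, 2, 3:
  L_0(t) = (t - 2)(t - 3) / 2
  L_1(t) = (t - 1)(t - 3) / -1
  L_2(t) = (t - 1)(t - 2) / 2
Then q(t) = 15/2·L_0(t) + 45/2·L_1(t) + 95/2·L_2(t).
Expanding and collecting terms gives q(t) = 5t² + 5/2.
Check: q(1) = 15/2. ✓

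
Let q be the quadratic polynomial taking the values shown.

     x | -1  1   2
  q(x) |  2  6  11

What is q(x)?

Write q(x) = ax^2 + bx + c. Substituting each data point gives a linear system:
  a - b + c = 2
  a + b + c = 6
  4a + 2b + c = 11
Solving the system yields a = 1, b = 2, c = 3.
So q(x) = x^2 + 2x + 3.
Check: q(2) = 11. ✓

q(x) = x^2 + 2x + 3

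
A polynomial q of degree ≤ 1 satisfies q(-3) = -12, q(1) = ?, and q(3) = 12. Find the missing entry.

The 2 known points determine the degree-1 polynomial uniquely.
Write q(s) = as + b. Substituting each data point gives a linear system:
  -3a + b = -12
  3a + b = 12
Solving the system yields a = 4, b = 0.
So q(s) = 4s.
Then q(1) = 4.

4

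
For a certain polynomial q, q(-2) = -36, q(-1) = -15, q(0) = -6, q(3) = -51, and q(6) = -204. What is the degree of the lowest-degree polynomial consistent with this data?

Divided differences on the nodes -2, -1, 0, 3, 6:
  order 0: -36  -15  -6  -51  -204
  order 1: 21  9  -15  -51
  order 2: -6  -6  -6
  order 3: 0  0
  order 4: 0
The order-2 divided differences are all -6 (nonzero) and every higher order vanishes, so the data lies on a polynomial of degree exactly 2.

2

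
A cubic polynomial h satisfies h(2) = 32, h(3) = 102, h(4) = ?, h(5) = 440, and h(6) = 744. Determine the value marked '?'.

On equispaced nodes a degree-3 polynomial has vanishing fourth forward difference, so
  h(2) - 4·h(3) + 6·h(4) - 4·h(5) + h(6) = 0.
Substituting the known values and solving for h(4):
  6·h(4) = 1392
  h(4) = 232.

232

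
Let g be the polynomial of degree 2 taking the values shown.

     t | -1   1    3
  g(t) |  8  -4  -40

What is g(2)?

-19

Write g(t) = at^2 + bt + c. Substituting each data point gives a linear system:
  a - b + c = 8
  a + b + c = -4
  9a + 3b + c = -40
Solving the system yields a = -3, b = -6, c = 5.
So g(t) = -3t² - 6t + 5.
Then g(2) = -19.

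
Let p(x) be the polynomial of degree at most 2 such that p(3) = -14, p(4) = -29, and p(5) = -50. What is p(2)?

-5

Forward differences of the values at x = 3, 4, 5:
  p  : -14  -29  -50
  Δ  : -15  -21
  Δ^2: -6
The second differences are constant, confirming degree 2.
Interpolating (Newton forward form) and evaluating at x = 2 gives p(2) = -5.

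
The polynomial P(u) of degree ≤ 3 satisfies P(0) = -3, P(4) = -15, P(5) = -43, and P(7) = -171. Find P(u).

Write P(u) = au^3 + bu^2 + cu + d. Substituting each data point gives a linear system:
  d = -3
  64a + 16b + 4c + d = -15
  125a + 25b + 5c + d = -43
  343a + 49b + 7c + d = -171
Solving the system yields a = -1, b = 4, c = -3, d = -3.
So P(u) = -u^3 + 4u^2 - 3u - 3.
Check: P(0) = -3. ✓

P(u) = -u^3 + 4u^2 - 3u - 3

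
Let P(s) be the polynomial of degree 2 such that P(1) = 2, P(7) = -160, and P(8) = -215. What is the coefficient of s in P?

5

Write P(s) = as^2 + bs + c. Substituting each data point gives a linear system:
  a + b + c = 2
  49a + 7b + c = -160
  64a + 8b + c = -215
Solving the system yields a = -4, b = 5, c = 1.
So P(s) = -4s^2 + 5s + 1.
The coefficient of s is 5.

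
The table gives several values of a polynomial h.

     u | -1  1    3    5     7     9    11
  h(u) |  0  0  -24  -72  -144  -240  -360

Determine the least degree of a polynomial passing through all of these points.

2

Forward differences of the values at u = -1, 1, 3, 5, 7, 9, 11:
  h  : 0  0  -24  -72  -144  -240  -360
  Δ  : 0  -24  -48  -72  -96  -120
  Δ^2: -24  -24  -24  -24  -24
  Δ^3: 0  0  0  0
  Δ^4: 0  0  0
  Δ^5: 0  0
  Δ^6: 0
The second differences are constant (-24) and nonzero, while all higher differences vanish, so the minimal degree is 2.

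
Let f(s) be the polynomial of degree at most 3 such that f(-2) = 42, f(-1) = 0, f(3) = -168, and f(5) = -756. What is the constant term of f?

Write f(s) = as^3 + bs^2 + cs + d. Substituting each data point gives a linear system:
  -8a + 4b - 2c + d = 42
  -a + b - c + d = 0
  27a + 9b + 3c + d = -168
  125a + 25b + 5c + d = -756
Solving the system yields a = -6, b = 0, c = 0, d = -6.
So f(s) = -6s^3 - 6.
The constant term is -6.

-6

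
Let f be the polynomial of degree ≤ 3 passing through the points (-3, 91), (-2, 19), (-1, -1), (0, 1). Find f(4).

Forward differences of the values at x = -3, -2, -1, 0:
  f  : 91  19  -1  1
  Δ  : -72  -20  2
  Δ^2: 52  22
  Δ^3: -30
The third differences are constant, confirming degree 3.
Interpolating (Newton forward form) and evaluating at x = 4 gives f(4) = -371.

-371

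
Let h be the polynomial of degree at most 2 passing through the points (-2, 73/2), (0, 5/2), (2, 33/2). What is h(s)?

h(s) = 6s^2 - 5s + 5/2

Write h(s) = as^2 + bs + c. Substituting each data point gives a linear system:
  4a - 2b + c = 73/2
  c = 5/2
  4a + 2b + c = 33/2
Solving the system yields a = 6, b = -5, c = 5/2.
So h(s) = 6s^2 - 5s + 5/2.
Check: h(2) = 33/2. ✓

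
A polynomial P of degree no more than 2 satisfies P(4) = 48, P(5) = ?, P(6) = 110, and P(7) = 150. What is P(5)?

The 3 known points determine the degree-2 polynomial uniquely.
Write P(x) = ax^2 + bx + c. Substituting each data point gives a linear system:
  16a + 4b + c = 48
  36a + 6b + c = 110
  49a + 7b + c = 150
Solving the system yields a = 3, b = 1, c = -4.
So P(x) = 3x^2 + x - 4.
Then P(5) = 76.

76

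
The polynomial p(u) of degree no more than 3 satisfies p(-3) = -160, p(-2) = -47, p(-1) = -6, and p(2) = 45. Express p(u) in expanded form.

p(u) = 6u^3 - u - 1

Write p(u) = au^3 + bu^2 + cu + d. Substituting each data point gives a linear system:
  -27a + 9b - 3c + d = -160
  -8a + 4b - 2c + d = -47
  -a + b - c + d = -6
  8a + 4b + 2c + d = 45
Solving the system yields a = 6, b = 0, c = -1, d = -1.
So p(u) = 6u^3 - u - 1.
Check: p(-2) = -47. ✓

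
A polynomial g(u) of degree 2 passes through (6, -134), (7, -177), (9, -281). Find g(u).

Write g(u) = au^2 + bu + c. Substituting each data point gives a linear system:
  36a + 6b + c = -134
  49a + 7b + c = -177
  81a + 9b + c = -281
Solving the system yields a = -3, b = -4, c = -2.
So g(u) = -3u² - 4u - 2.
Check: g(9) = -281. ✓

g(u) = -3u^2 - 4u - 2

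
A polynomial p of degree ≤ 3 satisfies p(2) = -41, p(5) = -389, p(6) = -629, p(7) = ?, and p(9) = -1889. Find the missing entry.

-951

The 4 known points determine the degree-3 polynomial uniquely.
Write p(u) = au^3 + bu^2 + cu + d. Substituting each data point gives a linear system:
  8a + 4b + 2c + d = -41
  125a + 25b + 5c + d = -389
  216a + 36b + 6c + d = -629
  729a + 81b + 9c + d = -1889
Solving the system yields a = -2, b = -5, c = -3, d = 1.
So p(u) = -2u³ - 5u² - 3u + 1.
Then p(7) = -951.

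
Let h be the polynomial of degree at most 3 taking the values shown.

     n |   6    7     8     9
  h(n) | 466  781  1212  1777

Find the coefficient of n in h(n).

-1

Write h(n) = an^3 + bn^2 + cn + d. Substituting each data point gives a linear system:
  216a + 36b + 6c + d = 466
  343a + 49b + 7c + d = 781
  512a + 64b + 8c + d = 1212
  729a + 81b + 9c + d = 1777
Solving the system yields a = 3, b = -5, c = -1, d = 4.
So h(n) = 3n^3 - 5n^2 - n + 4.
The coefficient of n is -1.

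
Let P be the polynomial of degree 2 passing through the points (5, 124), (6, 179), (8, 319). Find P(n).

Write P(n) = an^2 + bn + c. Substituting each data point gives a linear system:
  25a + 5b + c = 124
  36a + 6b + c = 179
  64a + 8b + c = 319
Solving the system yields a = 5, b = 0, c = -1.
So P(n) = 5n² - 1.
Check: P(6) = 179. ✓

P(n) = 5n^2 - 1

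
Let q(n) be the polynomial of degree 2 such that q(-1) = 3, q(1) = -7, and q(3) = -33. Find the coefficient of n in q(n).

Write q(n) = an^2 + bn + c. Substituting each data point gives a linear system:
  a - b + c = 3
  a + b + c = -7
  9a + 3b + c = -33
Solving the system yields a = -2, b = -5, c = 0.
So q(n) = -2n² - 5n.
The coefficient of n is -5.

-5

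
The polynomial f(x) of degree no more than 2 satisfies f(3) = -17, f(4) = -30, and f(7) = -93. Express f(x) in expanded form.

Write f(x) = ax^2 + bx + c. Substituting each data point gives a linear system:
  9a + 3b + c = -17
  16a + 4b + c = -30
  49a + 7b + c = -93
Solving the system yields a = -2, b = 1, c = -2.
So f(x) = -2x^2 + x - 2.
Check: f(3) = -17. ✓

f(x) = -2x^2 + x - 2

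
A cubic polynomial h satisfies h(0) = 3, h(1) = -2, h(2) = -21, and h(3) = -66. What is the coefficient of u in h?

-2

Write h(u) = au^3 + bu^2 + cu + d. Substituting each data point gives a linear system:
  d = 3
  a + b + c + d = -2
  8a + 4b + 2c + d = -21
  27a + 9b + 3c + d = -66
Solving the system yields a = -2, b = -1, c = -2, d = 3.
So h(u) = -2u^3 - u^2 - 2u + 3.
The coefficient of u is -2.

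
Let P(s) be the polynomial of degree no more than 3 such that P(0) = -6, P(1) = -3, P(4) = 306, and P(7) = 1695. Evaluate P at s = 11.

Using the Lagrange interpolation formula with nodes 0, 1, 4, 7:
  L_0(s) = (s - 1)(s - 4)(s - 7) / -28
  L_1(s) = s(s - 4)(s - 7) / 18
  L_2(s) = s(s - 1)(s - 7) / -36
  L_3(s) = s(s - 1)(s - 4) / 126
Then P(s) = -6·L_0(s) - 3·L_1(s) + 306·L_2(s) + 1695·L_3(s).
Expanding and collecting terms gives P(s) = 5s^3 - 2s - 6.
Evaluating at s = 11: P(11) = 6627.

6627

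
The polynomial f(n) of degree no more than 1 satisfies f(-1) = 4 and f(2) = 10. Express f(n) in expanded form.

f(n) = 2n + 6

Write f(n) = an + b. Substituting each data point gives a linear system:
  -a + b = 4
  2a + b = 10
Solving the system yields a = 2, b = 6.
So f(n) = 2n + 6.
Check: f(2) = 10. ✓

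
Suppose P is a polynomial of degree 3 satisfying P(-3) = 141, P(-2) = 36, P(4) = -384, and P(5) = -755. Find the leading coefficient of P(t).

Write P(t) = at^3 + bt^2 + ct + d. Substituting each data point gives a linear system:
  -27a + 9b - 3c + d = 141
  -8a + 4b - 2c + d = 36
  64a + 16b + 4c + d = -384
  125a + 25b + 5c + d = -755
Solving the system yields a = -6, b = -1, c = 4, d = 0.
So P(t) = -6t^3 - t^2 + 4t.
The leading coefficient is -6.

-6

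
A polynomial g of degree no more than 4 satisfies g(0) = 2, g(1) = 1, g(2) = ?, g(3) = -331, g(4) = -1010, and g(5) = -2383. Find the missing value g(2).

The 5 known points determine the degree-4 polynomial uniquely.
Write g(t) = at^4 + bt^3 + ct^2 + dt + e. Substituting each data point gives a linear system:
  e = 2
  a + b + c + d + e = 1
  81a + 27b + 9c + 3d + e = -331
  256a + 64b + 16c + 4d + e = -1010
  625a + 125b + 25c + 5d + e = -2383
Solving the system yields a = -3, b = -5, c = 4, d = 3, e = 2.
So g(t) = -3t⁴ - 5t³ + 4t² + 3t + 2.
Then g(2) = -64.

-64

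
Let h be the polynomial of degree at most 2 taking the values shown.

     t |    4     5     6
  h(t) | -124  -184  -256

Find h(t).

h(t) = -6t^2 - 6t - 4

Using the Lagrange interpolation formula with nodes 4, 5, 6:
  L_0(t) = (t - 5)(t - 6) / 2
  L_1(t) = (t - 4)(t - 6) / -1
  L_2(t) = (t - 4)(t - 5) / 2
Then h(t) = -124·L_0(t) - 184·L_1(t) - 256·L_2(t).
Expanding and collecting terms gives h(t) = -6t^2 - 6t - 4.
Check: h(6) = -256. ✓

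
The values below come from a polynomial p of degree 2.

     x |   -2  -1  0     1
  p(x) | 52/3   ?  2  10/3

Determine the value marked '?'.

20/3

On equispaced nodes a degree-2 polynomial has vanishing third forward difference, so
  - p(-2) + 3·p(-1) - 3·p(0) + p(1) = 0.
Substituting the known values and solving for p(-1):
  3·p(-1) = 20
  p(-1) = 20/3.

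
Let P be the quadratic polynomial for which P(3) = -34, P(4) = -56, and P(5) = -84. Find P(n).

P(n) = -3n^2 - n - 4

Write P(n) = an^2 + bn + c. Substituting each data point gives a linear system:
  9a + 3b + c = -34
  16a + 4b + c = -56
  25a + 5b + c = -84
Solving the system yields a = -3, b = -1, c = -4.
So P(n) = -3n^2 - n - 4.
Check: P(4) = -56. ✓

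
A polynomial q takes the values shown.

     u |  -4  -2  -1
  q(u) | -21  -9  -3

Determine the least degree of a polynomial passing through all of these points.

Divided differences on the nodes -4, -2, -1:
  order 0: -21  -9  -3
  order 1: 6  6
  order 2: 0
The order-1 divided differences are all 6 (nonzero) and every higher order vanishes, so the data lies on a polynomial of degree exactly 1.

1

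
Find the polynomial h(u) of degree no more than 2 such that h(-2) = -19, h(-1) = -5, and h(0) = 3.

Write h(u) = au^2 + bu + c. Substituting each data point gives a linear system:
  4a - 2b + c = -19
  a - b + c = -5
  c = 3
Solving the system yields a = -3, b = 5, c = 3.
So h(u) = -3u^2 + 5u + 3.
Check: h(0) = 3. ✓

h(u) = -3u^2 + 5u + 3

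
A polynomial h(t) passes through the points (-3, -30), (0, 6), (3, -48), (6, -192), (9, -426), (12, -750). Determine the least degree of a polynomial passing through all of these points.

Forward differences of the values at t = -3, 0, 3, 6, 9, 12:
  h  : -30  6  -48  -192  -426  -750
  Δ  : 36  -54  -144  -234  -324
  Δ^2: -90  -90  -90  -90
  Δ^3: 0  0  0
  Δ^4: 0  0
  Δ^5: 0
The second differences are constant (-90) and nonzero, while all higher differences vanish, so the minimal degree is 2.

2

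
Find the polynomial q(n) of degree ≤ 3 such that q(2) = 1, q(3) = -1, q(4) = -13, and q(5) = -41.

Using the Lagrange interpolation formula with nodes 2, 3, 4, 5:
  L_0(n) = (n - 3)(n - 4)(n - 5) / -6
  L_1(n) = (n - 2)(n - 4)(n - 5) / 2
  L_2(n) = (n - 2)(n - 3)(n - 5) / -2
  L_3(n) = (n - 2)(n - 3)(n - 4) / 6
Then q(n) = 1·L_0(n) - 1·L_1(n) - 13·L_2(n) - 41·L_3(n).
Expanding and collecting terms gives q(n) = -n^3 + 4n^2 - 3n - 1.
Check: q(5) = -41. ✓

q(n) = -n^3 + 4n^2 - 3n - 1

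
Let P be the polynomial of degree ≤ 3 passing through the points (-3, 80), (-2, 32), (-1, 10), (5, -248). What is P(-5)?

302

Write P(x) = ax^3 + bx^2 + cx + d. Substituting each data point gives a linear system:
  -27a + 9b - 3c + d = 80
  -8a + 4b - 2c + d = 32
  -a + b - c + d = 10
  125a + 25b + 5c + d = -248
Solving the system yields a = -2, b = 1, c = -5, d = 2.
So P(x) = -2x^3 + x^2 - 5x + 2.
Then P(-5) = 302.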